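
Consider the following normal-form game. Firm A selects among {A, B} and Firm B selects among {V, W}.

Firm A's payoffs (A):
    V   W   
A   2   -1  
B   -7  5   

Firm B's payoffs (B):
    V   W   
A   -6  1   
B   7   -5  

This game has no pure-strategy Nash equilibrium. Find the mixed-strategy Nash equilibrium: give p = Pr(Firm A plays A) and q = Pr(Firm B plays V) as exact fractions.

Each player's mixing probability is pinned down by making the *other* player indifferent.
Firm B indifferent between V and W: p·(-6) + (1−p)·7 = p·1 + (1−p)·(-5) ⟹ 7 + (-13)p = (-5) + 6p ⟹ p = 12/19.
Firm A indifferent between A and B: q·2 + (1−q)·(-1) = q·(-7) + (1−q)·5 ⟹ (-1) + 3q = 5 + (-12)q ⟹ q = 2/5.

p = 12/19, q = 2/5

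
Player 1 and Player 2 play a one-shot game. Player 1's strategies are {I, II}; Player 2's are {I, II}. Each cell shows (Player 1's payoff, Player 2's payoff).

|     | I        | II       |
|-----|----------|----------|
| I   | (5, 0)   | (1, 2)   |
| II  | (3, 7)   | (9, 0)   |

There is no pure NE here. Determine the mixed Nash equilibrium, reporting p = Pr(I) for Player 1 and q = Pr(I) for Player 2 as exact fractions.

Each player's mixing probability is pinned down by making the *other* player indifferent.
Player 2 indifferent between I and II: p·0 + (1−p)·7 = p·2 + (1−p)·0 ⟹ 7 + (-7)p = 0 + 2p ⟹ p = 7/9.
Player 1 indifferent between I and II: q·5 + (1−q)·1 = q·3 + (1−q)·9 ⟹ 1 + 4q = 9 + (-6)q ⟹ q = 4/5.

p = 7/9, q = 4/5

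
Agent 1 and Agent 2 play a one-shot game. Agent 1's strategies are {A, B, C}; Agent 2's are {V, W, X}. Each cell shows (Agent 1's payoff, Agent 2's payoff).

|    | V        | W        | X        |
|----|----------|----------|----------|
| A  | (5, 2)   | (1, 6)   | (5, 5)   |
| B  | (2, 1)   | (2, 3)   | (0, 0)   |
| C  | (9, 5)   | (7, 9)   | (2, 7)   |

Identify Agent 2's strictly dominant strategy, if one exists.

W

Check whether one of Agent 2's strategies beats all alternatives regardless of what the opponent does.
W strictly dominates: vs A: 6 > each of {2, 5}; vs B: 3 > each of {1, 0}; vs C: 9 > each of {5, 7}.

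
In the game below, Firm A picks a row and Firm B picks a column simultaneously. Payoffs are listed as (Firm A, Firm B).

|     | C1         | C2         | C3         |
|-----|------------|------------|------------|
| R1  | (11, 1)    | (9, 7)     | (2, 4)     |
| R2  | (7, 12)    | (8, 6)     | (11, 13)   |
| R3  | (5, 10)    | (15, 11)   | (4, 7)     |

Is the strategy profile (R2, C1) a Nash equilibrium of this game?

No

Holding Firm B at C1: Firm A gets 7 from R2 but could get 11 by switching to R1. Firm A has a profitable deviation.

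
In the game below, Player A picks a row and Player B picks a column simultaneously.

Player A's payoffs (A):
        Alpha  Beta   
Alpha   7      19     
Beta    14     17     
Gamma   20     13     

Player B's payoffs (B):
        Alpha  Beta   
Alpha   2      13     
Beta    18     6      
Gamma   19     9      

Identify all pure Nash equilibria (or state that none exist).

(Alpha, Beta) and (Gamma, Alpha)

Find each player's best response to every opponent strategy; NE are the intersections.
Player A's best responses — vs Alpha: Gamma (payoff 20); vs Beta: Alpha (payoff 19).
Player B's best responses — vs Alpha: Beta (payoff 13); vs Beta: Alpha (payoff 18); vs Gamma: Alpha (payoff 19).
Mutual best responses occur at (Alpha, Beta) and (Gamma, Alpha); at each, neither player gains by switching.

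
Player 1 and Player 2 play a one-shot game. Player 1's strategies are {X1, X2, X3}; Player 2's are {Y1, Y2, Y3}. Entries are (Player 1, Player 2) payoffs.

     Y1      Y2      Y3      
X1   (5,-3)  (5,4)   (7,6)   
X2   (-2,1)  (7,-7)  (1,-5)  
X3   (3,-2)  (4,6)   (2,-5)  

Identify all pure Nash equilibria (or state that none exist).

(X1, Y3)

Find each player's best response to every opponent strategy; NE are the intersections.
Player 1's best responses — vs Y1: X1 (payoff 5); vs Y2: X2 (payoff 7); vs Y3: X1 (payoff 7).
Player 2's best responses — vs X1: Y3 (payoff 6); vs X2: Y1 (payoff 1); vs X3: Y2 (payoff 6).
The only mutual best response is (X1, Y3); neither player gains by switching there.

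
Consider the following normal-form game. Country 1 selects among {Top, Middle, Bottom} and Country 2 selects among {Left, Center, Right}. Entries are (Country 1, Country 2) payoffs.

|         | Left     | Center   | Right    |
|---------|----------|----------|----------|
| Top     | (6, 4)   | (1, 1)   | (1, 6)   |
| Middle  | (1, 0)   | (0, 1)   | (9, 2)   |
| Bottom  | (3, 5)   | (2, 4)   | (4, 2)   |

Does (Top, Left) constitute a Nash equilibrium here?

No

Holding Country 2 at Left: Country 1 gets 6 from Top, versus 1 from Middle, 3 from Bottom. No profitable deviation for Country 1.
Holding Country 1 at Top: Country 2 gets 4 from Left but could get 6 by switching to Right. Country 2 has a profitable deviation.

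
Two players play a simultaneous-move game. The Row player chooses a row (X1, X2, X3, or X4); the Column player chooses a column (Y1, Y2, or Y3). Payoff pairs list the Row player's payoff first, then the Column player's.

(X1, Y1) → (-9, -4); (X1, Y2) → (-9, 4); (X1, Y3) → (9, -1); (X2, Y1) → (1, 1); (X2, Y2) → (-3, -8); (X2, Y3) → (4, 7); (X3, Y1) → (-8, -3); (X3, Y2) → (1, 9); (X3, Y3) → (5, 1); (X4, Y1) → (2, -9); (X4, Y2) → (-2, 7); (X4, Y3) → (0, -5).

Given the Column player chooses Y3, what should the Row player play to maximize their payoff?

X1

With the Column player fixed at Y3, the Row player's payoffs are: X1 → 9, X2 → 4, X3 → 5, X4 → 0.
The maximum is 9, achieved by X1.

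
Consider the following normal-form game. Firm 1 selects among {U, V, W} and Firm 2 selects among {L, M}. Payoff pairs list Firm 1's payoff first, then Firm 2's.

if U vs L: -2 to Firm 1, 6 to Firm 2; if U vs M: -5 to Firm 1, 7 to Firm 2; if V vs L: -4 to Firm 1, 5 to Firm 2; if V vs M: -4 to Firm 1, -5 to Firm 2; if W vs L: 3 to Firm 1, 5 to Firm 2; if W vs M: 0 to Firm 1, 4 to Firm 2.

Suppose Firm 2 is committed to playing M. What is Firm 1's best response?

W

With Firm 2 fixed at M, Firm 1's payoffs are: U → -5, V → -4, W → 0.
The maximum is 0, achieved by W.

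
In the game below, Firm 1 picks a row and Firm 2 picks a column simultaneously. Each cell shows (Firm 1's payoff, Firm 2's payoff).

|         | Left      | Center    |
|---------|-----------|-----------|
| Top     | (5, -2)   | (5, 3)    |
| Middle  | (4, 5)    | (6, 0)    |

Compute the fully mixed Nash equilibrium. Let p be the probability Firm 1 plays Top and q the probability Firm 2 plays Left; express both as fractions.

Each player's mixing probability is pinned down by making the *other* player indifferent.
Firm 2 indifferent between Left and Center: p·(-2) + (1−p)·5 = p·3 + (1−p)·0 ⟹ 5 + (-7)p = 0 + 3p ⟹ p = 1/2.
Firm 1 indifferent between Top and Middle: q·5 + (1−q)·5 = q·4 + (1−q)·6 ⟹ 5 + 0q = 6 + (-2)q ⟹ q = 1/2.

p = 1/2, q = 1/2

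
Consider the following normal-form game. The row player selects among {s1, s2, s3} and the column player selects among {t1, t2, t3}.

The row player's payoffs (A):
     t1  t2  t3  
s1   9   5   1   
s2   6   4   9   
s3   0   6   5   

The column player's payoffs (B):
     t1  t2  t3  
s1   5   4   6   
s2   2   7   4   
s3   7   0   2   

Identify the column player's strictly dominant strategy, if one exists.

No strictly dominant strategy

Check whether one of the column player's strategies beats all alternatives regardless of what the opponent does.
t1 is not dominant: against s1, t3 gives 6 > 5.
t2 is not dominant: against s1, t1 gives 5 > 4.
t3 is not dominant: against s2, t2 gives 7 > 4.
No single strategy is best against every opponent action.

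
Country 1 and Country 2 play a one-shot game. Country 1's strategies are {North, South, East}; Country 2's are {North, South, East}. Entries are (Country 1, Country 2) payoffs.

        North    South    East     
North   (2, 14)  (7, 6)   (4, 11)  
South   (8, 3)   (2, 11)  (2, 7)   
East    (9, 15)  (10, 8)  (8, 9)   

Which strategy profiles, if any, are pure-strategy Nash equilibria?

(East, North)

Find each player's best response to every opponent strategy; NE are the intersections.
Country 1's best responses — vs North: East (payoff 9); vs South: East (payoff 10); vs East: East (payoff 8).
Country 2's best responses — vs North: North (payoff 14); vs South: South (payoff 11); vs East: North (payoff 15).
The only mutual best response is (East, North); neither player gains by switching there.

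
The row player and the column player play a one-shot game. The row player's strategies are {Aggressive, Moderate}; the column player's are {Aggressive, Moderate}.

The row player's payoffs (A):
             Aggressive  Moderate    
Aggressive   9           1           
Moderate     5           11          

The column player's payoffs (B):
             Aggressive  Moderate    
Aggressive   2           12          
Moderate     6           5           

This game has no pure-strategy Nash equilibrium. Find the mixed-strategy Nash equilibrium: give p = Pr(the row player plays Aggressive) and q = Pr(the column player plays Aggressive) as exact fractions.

p = 1/11, q = 5/7

In a mixed NE each player is indifferent between their pure strategies, so the opponent's mix sets the indifference.
The column player indifferent between Aggressive and Moderate: p·2 + (1−p)·6 = p·12 + (1−p)·5 ⟹ 6 + (-4)p = 5 + 7p ⟹ p = 1/11.
The row player indifferent between Aggressive and Moderate: q·9 + (1−q)·1 = q·5 + (1−q)·11 ⟹ 1 + 8q = 11 + (-6)q ⟹ q = 5/7.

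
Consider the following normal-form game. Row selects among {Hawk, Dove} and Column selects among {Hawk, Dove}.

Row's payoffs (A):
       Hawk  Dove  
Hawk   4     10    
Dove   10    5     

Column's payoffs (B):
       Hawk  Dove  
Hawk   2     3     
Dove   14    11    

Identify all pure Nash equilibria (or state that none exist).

Check mutual best responses: a cell is a NE iff neither player can gain by unilaterally deviating.
Row's best responses — vs Hawk: Dove (payoff 10); vs Dove: Hawk (payoff 10).
Column's best responses — vs Hawk: Dove (payoff 3); vs Dove: Hawk (payoff 14).
Mutual best responses occur at (Hawk, Dove) and (Dove, Hawk); at each, neither player gains by switching.

(Hawk, Dove) and (Dove, Hawk)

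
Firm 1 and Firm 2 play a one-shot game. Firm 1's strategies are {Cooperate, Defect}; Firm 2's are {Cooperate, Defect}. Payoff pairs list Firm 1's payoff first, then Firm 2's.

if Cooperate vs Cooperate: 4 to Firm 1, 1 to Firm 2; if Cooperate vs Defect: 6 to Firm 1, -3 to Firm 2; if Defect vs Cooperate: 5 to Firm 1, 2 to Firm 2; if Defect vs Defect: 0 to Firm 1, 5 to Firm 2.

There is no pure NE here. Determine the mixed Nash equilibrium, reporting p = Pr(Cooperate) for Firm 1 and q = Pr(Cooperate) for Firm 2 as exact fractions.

In a mixed NE each player is indifferent between their pure strategies, so the opponent's mix sets the indifference.
Firm 2 indifferent between Cooperate and Defect: p·1 + (1−p)·2 = p·(-3) + (1−p)·5 ⟹ 2 + (-1)p = 5 + (-8)p ⟹ p = 3/7.
Firm 1 indifferent between Cooperate and Defect: q·4 + (1−q)·6 = q·5 + (1−q)·0 ⟹ 6 + (-2)q = 0 + 5q ⟹ q = 6/7.

p = 3/7, q = 6/7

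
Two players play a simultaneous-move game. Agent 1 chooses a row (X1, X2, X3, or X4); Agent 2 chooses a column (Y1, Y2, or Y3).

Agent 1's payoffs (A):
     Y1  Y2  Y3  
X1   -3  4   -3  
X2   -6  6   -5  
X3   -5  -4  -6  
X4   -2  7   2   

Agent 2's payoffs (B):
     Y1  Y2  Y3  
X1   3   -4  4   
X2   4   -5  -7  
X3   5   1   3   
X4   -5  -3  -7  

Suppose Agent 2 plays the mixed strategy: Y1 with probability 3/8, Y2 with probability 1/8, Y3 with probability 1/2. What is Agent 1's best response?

X4

Compute Agent 1's expected payoff from each pure strategy against the given mix.
X1: (3/8)·(-3) + (1/8)·4 + (1/2)·(-3) = -17/8
X2: (3/8)·(-6) + (1/8)·6 + (1/2)·(-5) = -4
X3: (3/8)·(-5) + (1/8)·(-4) + (1/2)·(-6) = -43/8
X4: (3/8)·(-2) + (1/8)·7 + (1/2)·2 = 9/8
Highest expected payoff is 9/8, from X4.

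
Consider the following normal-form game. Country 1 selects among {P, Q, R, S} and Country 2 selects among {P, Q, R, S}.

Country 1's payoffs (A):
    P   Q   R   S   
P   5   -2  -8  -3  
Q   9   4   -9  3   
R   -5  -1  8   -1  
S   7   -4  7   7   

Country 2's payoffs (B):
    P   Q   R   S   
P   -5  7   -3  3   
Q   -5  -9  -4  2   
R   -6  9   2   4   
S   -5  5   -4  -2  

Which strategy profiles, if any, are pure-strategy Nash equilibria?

Find each player's best response to every opponent strategy; NE are the intersections.
Country 1's best responses — vs P: Q (payoff 9); vs Q: Q (payoff 4); vs R: R (payoff 8); vs S: S (payoff 7).
Country 2's best responses — vs P: Q (payoff 7); vs Q: S (payoff 2); vs R: Q (payoff 9); vs S: Q (payoff 5).
No cell has both players best-responding. For instance, Country 1's best reply to S is S, but against S Country 2 prefers Q over S.

No pure-strategy Nash equilibrium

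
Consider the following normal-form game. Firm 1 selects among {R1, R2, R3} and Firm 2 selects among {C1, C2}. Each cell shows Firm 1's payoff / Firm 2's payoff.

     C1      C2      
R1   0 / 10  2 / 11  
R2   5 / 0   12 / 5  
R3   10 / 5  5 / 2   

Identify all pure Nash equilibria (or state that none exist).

Find each player's best response to every opponent strategy; NE are the intersections.
Firm 1's best responses — vs C1: R3 (payoff 10); vs C2: R2 (payoff 12).
Firm 2's best responses — vs R1: C2 (payoff 11); vs R2: C2 (payoff 5); vs R3: C1 (payoff 5).
Mutual best responses occur at (R2, C2) and (R3, C1); at each, neither player gains by switching.

(R2, C2) and (R3, C1)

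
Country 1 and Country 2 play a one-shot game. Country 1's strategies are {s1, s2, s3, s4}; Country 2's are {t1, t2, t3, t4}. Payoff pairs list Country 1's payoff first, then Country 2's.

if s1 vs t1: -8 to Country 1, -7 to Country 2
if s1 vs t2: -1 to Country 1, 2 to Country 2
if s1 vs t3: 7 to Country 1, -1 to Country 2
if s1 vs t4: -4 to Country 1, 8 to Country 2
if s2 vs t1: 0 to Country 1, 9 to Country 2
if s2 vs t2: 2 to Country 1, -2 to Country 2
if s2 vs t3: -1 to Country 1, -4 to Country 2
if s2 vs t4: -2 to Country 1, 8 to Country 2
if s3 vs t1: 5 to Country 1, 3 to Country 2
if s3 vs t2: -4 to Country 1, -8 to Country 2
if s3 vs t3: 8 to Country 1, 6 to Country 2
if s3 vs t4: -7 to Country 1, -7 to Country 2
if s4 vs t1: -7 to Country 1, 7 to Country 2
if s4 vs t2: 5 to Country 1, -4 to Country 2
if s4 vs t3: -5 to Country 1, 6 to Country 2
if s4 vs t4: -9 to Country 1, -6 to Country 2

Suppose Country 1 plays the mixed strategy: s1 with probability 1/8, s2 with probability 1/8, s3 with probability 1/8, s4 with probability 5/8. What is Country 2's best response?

Compute Country 2's expected payoff from each pure strategy against the given mix.
t1: (1/8)·(-7) + (1/8)·9 + (1/8)·3 + (5/8)·7 = 5
t2: (1/8)·2 + (1/8)·(-2) + (1/8)·(-8) + (5/8)·(-4) = -7/2
t3: (1/8)·(-1) + (1/8)·(-4) + (1/8)·6 + (5/8)·6 = 31/8
t4: (1/8)·8 + (1/8)·8 + (1/8)·(-7) + (5/8)·(-6) = -21/8
Highest expected payoff is 5, from t1.

t1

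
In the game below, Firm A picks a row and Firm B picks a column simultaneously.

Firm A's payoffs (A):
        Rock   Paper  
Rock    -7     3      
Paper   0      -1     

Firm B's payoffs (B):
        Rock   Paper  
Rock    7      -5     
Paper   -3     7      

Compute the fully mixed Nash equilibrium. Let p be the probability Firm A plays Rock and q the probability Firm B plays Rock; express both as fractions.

In a mixed NE each player is indifferent between their pure strategies, so the opponent's mix sets the indifference.
Firm B indifferent between Rock and Paper: p·7 + (1−p)·(-3) = p·(-5) + (1−p)·7 ⟹ (-3) + 10p = 7 + (-12)p ⟹ p = 5/11.
Firm A indifferent between Rock and Paper: q·(-7) + (1−q)·3 = q·0 + (1−q)·(-1) ⟹ 3 + (-10)q = (-1) + 1q ⟹ q = 4/11.

p = 5/11, q = 4/11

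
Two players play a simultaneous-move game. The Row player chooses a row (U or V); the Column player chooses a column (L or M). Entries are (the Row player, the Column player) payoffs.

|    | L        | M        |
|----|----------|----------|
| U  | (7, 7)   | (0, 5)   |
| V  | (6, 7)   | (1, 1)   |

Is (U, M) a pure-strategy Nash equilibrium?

No

Holding the Column player at M: the Row player gets 0 from U but could get 1 by switching to V. The Row player has a profitable deviation.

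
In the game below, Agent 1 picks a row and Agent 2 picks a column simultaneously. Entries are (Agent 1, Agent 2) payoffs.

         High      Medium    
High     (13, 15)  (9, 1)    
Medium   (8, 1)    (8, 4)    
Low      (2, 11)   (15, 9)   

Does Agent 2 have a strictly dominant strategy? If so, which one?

Check whether one of Agent 2's strategies beats all alternatives regardless of what the opponent does.
High is not dominant: against Medium, Medium gives 4 > 1.
Medium is not dominant: against High, High gives 15 > 1.
No single strategy is best against every opponent action.

No strictly dominant strategy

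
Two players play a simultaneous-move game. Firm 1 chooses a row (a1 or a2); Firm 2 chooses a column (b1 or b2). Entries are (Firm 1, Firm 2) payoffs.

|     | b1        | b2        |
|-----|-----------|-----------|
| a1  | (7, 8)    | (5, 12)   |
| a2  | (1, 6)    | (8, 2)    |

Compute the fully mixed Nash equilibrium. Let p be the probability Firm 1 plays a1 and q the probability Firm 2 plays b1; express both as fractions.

p = 1/2, q = 1/3

Each player's mixing probability is pinned down by making the *other* player indifferent.
Firm 2 indifferent between b1 and b2: p·8 + (1−p)·6 = p·12 + (1−p)·2 ⟹ 6 + 2p = 2 + 10p ⟹ p = 1/2.
Firm 1 indifferent between a1 and a2: q·7 + (1−q)·5 = q·1 + (1−q)·8 ⟹ 5 + 2q = 8 + (-7)q ⟹ q = 1/3.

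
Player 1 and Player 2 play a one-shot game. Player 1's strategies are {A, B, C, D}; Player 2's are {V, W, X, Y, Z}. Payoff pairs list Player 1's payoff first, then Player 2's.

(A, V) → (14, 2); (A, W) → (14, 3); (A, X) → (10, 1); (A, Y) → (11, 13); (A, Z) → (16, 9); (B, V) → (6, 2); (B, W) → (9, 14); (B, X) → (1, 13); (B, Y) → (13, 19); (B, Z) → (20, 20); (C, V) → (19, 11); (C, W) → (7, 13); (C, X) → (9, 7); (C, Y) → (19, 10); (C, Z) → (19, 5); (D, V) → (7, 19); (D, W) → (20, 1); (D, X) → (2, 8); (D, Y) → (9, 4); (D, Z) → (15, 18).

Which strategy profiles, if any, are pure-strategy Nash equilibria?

(B, Z)

Check mutual best responses: a cell is a NE iff neither player can gain by unilaterally deviating.
Player 1's best responses — vs V: C (payoff 19); vs W: D (payoff 20); vs X: A (payoff 10); vs Y: C (payoff 19); vs Z: B (payoff 20).
Player 2's best responses — vs A: Y (payoff 13); vs B: Z (payoff 20); vs C: W (payoff 13); vs D: V (payoff 19).
The only mutual best response is (B, Z); neither player gains by switching there.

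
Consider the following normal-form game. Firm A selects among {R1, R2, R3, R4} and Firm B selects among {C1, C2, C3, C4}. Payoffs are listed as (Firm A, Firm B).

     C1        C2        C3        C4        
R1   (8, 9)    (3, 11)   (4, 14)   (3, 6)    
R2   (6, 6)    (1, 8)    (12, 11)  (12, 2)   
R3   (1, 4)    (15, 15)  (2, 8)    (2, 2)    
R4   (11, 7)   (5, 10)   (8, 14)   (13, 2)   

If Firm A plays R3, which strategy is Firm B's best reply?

With Firm A fixed at R3, Firm B's payoffs are: C1 → 4, C2 → 15, C3 → 8, C4 → 2.
The maximum is 15, achieved by C2.

C2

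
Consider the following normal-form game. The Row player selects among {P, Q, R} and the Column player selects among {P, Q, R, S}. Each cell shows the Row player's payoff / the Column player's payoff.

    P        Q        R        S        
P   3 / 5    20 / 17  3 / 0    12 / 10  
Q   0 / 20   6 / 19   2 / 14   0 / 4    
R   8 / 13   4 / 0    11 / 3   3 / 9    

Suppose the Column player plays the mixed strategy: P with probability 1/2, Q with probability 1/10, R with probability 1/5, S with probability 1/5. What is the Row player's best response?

Compute the Row player's expected payoff from each pure strategy against the given mix.
P: (1/2)·3 + (1/10)·20 + (1/5)·3 + (1/5)·12 = 13/2
Q: (1/2)·0 + (1/10)·6 + (1/5)·2 + (1/5)·0 = 1
R: (1/2)·8 + (1/10)·4 + (1/5)·11 + (1/5)·3 = 36/5
Highest expected payoff is 36/5, from R.

R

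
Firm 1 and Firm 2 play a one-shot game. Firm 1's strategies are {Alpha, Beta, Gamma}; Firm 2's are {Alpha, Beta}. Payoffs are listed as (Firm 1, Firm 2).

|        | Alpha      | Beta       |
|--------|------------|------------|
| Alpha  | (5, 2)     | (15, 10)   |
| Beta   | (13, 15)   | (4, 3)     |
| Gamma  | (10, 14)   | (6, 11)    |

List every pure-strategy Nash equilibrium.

Find each player's best response to every opponent strategy; NE are the intersections.
Firm 1's best responses — vs Alpha: Beta (payoff 13); vs Beta: Alpha (payoff 15).
Firm 2's best responses — vs Alpha: Beta (payoff 10); vs Beta: Alpha (payoff 15); vs Gamma: Alpha (payoff 14).
Mutual best responses occur at (Alpha, Beta) and (Beta, Alpha); at each, neither player gains by switching.

(Alpha, Beta) and (Beta, Alpha)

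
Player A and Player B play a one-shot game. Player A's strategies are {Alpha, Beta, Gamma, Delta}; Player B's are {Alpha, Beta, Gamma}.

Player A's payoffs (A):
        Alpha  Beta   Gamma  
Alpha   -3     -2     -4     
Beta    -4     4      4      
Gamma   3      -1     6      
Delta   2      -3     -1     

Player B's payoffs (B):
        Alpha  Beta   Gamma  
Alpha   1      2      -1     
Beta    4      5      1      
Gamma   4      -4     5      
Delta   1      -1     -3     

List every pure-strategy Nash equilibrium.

A profile is a Nash equilibrium when each player is best-responding to the other.
Player A's best responses — vs Alpha: Gamma (payoff 3); vs Beta: Beta (payoff 4); vs Gamma: Gamma (payoff 6).
Player B's best responses — vs Alpha: Beta (payoff 2); vs Beta: Beta (payoff 5); vs Gamma: Gamma (payoff 5); vs Delta: Alpha (payoff 1).
Mutual best responses occur at (Beta, Beta) and (Gamma, Gamma); at each, neither player gains by switching.

(Beta, Beta) and (Gamma, Gamma)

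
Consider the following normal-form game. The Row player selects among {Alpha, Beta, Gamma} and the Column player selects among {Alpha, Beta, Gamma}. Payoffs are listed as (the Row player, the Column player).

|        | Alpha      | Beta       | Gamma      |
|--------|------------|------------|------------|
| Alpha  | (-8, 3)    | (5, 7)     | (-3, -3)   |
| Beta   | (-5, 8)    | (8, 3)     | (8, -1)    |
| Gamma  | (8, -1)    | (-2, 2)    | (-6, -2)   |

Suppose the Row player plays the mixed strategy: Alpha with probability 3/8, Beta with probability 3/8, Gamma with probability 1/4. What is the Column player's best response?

Compute the Column player's expected payoff from each pure strategy against the given mix.
Alpha: (3/8)·3 + (3/8)·8 + (1/4)·(-1) = 31/8
Beta: (3/8)·7 + (3/8)·3 + (1/4)·2 = 17/4
Gamma: (3/8)·(-3) + (3/8)·(-1) + (1/4)·(-2) = -2
Highest expected payoff is 17/4, from Beta.

Beta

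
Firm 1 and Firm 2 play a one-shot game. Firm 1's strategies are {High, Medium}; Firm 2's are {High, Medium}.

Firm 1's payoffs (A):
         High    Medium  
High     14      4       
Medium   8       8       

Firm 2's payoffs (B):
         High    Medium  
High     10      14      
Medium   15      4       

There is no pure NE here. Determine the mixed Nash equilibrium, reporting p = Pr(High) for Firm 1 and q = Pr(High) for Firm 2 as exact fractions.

p = 11/15, q = 2/5

Each player's mixing probability is pinned down by making the *other* player indifferent.
Firm 2 indifferent between High and Medium: p·10 + (1−p)·15 = p·14 + (1−p)·4 ⟹ 15 + (-5)p = 4 + 10p ⟹ p = 11/15.
Firm 1 indifferent between High and Medium: q·14 + (1−q)·4 = q·8 + (1−q)·8 ⟹ 4 + 10q = 8 + 0q ⟹ q = 2/5.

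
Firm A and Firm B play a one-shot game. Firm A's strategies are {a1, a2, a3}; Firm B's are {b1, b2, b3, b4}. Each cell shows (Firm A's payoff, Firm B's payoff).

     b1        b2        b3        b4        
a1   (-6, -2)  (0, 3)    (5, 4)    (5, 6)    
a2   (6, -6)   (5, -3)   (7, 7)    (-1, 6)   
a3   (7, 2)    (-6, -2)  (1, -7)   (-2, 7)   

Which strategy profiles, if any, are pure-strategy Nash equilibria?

Find each player's best response to every opponent strategy; NE are the intersections.
Firm A's best responses — vs b1: a3 (payoff 7); vs b2: a2 (payoff 5); vs b3: a2 (payoff 7); vs b4: a1 (payoff 5).
Firm B's best responses — vs a1: b4 (payoff 6); vs a2: b3 (payoff 7); vs a3: b4 (payoff 7).
Mutual best responses occur at (a1, b4) and (a2, b3); at each, neither player gains by switching.

(a1, b4) and (a2, b3)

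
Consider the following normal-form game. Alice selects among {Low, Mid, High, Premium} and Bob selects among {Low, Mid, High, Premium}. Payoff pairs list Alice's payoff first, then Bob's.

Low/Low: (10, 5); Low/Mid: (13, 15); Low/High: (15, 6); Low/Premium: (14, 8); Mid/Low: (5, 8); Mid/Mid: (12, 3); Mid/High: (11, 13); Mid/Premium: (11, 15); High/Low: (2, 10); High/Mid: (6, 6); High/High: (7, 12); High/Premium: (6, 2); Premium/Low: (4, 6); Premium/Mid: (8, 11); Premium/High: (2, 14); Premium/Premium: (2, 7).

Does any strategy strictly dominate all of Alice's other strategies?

Check whether one of Alice's strategies beats all alternatives regardless of what the opponent does.
Low strictly dominates: vs Low: 10 > each of {5, 2, 4}; vs Mid: 13 > each of {12, 6, 8}; vs High: 15 > each of {11, 7, 2}; vs Premium: 14 > each of {11, 6, 2}.

Low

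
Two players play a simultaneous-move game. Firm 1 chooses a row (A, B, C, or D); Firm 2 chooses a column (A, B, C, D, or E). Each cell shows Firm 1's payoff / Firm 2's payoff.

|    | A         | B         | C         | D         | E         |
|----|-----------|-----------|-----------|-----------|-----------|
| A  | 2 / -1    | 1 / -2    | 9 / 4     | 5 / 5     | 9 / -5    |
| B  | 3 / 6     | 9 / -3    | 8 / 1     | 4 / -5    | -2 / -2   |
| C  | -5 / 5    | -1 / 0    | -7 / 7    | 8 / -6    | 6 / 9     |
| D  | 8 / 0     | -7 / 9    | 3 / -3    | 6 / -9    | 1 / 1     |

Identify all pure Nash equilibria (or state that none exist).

None

Check mutual best responses: a cell is a NE iff neither player can gain by unilaterally deviating.
Firm 1's best responses — vs A: D (payoff 8); vs B: B (payoff 9); vs C: A (payoff 9); vs D: C (payoff 8); vs E: A (payoff 9).
Firm 2's best responses — vs A: D (payoff 5); vs B: A (payoff 6); vs C: E (payoff 9); vs D: B (payoff 9).
No cell has both players best-responding. For instance, Firm 1's best reply to B is B, but against B Firm 2 prefers A over B.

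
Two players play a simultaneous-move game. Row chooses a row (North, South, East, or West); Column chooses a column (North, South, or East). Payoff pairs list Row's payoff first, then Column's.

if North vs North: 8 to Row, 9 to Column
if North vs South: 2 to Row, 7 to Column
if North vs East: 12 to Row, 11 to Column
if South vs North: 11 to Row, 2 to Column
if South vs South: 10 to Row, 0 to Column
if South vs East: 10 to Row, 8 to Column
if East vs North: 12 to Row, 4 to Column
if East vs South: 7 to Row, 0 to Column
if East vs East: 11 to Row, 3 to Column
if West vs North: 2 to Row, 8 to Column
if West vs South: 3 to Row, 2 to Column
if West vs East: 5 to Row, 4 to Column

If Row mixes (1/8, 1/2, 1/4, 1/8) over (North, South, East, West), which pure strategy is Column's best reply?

Column's best reply maximizes expected payoff against the mix.
North: (1/8)·9 + (1/2)·2 + (1/4)·4 + (1/8)·8 = 33/8
South: (1/8)·7 + (1/2)·0 + (1/4)·0 + (1/8)·2 = 9/8
East: (1/8)·11 + (1/2)·8 + (1/4)·3 + (1/8)·4 = 53/8
Highest expected payoff is 53/8, from East.

East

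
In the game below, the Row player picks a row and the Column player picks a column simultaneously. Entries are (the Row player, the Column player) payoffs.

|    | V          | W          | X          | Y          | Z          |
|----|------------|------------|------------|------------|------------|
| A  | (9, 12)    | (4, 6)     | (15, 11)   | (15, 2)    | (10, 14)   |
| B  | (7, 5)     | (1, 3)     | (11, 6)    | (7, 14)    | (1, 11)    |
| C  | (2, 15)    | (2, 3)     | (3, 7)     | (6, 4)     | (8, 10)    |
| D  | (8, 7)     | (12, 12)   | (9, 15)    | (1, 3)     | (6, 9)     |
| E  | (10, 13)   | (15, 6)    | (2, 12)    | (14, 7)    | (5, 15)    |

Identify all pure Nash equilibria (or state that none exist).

Check mutual best responses: a cell is a NE iff neither player can gain by unilaterally deviating.
The Row player's best responses — vs V: E (payoff 10); vs W: E (payoff 15); vs X: A (payoff 15); vs Y: A (payoff 15); vs Z: A (payoff 10).
The Column player's best responses — vs A: Z (payoff 14); vs B: Y (payoff 14); vs C: V (payoff 15); vs D: X (payoff 15); vs E: Z (payoff 15).
The only mutual best response is (A, Z); neither player gains by switching there.

(A, Z)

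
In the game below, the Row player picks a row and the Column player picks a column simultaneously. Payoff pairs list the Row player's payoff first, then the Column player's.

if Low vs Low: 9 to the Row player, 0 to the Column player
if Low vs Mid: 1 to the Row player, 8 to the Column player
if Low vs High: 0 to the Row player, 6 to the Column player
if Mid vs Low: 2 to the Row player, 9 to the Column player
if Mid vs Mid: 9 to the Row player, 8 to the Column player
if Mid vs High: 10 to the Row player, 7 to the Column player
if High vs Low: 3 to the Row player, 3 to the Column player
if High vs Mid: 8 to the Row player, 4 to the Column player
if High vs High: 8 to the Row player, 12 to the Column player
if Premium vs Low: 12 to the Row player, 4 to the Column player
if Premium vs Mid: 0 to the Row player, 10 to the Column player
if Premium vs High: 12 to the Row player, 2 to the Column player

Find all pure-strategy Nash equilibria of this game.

Check mutual best responses: a cell is a NE iff neither player can gain by unilaterally deviating.
The Row player's best responses — vs Low: Premium (payoff 12); vs Mid: Mid (payoff 9); vs High: Premium (payoff 12).
The Column player's best responses — vs Low: Mid (payoff 8); vs Mid: Low (payoff 9); vs High: High (payoff 12); vs Premium: Mid (payoff 10).
No cell has both players best-responding. For instance, the Row player's best reply to High is Premium, but against Premium the Column player prefers Mid over High.

There is no pure-strategy Nash equilibrium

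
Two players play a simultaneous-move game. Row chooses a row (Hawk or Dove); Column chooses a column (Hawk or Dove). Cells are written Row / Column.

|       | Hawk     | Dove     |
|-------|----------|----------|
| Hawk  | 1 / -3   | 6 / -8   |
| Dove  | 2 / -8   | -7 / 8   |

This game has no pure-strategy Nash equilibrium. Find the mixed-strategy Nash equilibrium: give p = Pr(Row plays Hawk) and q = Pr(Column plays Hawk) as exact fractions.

p = 16/21, q = 13/14

Each player's mixing probability is pinned down by making the *other* player indifferent.
Column indifferent between Hawk and Dove: p·(-3) + (1−p)·(-8) = p·(-8) + (1−p)·8 ⟹ (-8) + 5p = 8 + (-16)p ⟹ p = 16/21.
Row indifferent between Hawk and Dove: q·1 + (1−q)·6 = q·2 + (1−q)·(-7) ⟹ 6 + (-5)q = (-7) + 9q ⟹ q = 13/14.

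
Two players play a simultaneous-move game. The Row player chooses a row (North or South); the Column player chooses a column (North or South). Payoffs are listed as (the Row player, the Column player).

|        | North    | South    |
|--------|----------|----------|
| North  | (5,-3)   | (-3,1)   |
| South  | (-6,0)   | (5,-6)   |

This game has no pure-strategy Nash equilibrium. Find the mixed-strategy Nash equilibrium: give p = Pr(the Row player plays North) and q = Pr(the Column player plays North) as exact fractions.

In a mixed NE each player is indifferent between their pure strategies, so the opponent's mix sets the indifference.
The Column player indifferent between North and South: p·(-3) + (1−p)·0 = p·1 + (1−p)·(-6) ⟹ 0 + (-3)p = (-6) + 7p ⟹ p = 3/5.
The Row player indifferent between North and South: q·5 + (1−q)·(-3) = q·(-6) + (1−q)·5 ⟹ (-3) + 8q = 5 + (-11)q ⟹ q = 8/19.

p = 3/5, q = 8/19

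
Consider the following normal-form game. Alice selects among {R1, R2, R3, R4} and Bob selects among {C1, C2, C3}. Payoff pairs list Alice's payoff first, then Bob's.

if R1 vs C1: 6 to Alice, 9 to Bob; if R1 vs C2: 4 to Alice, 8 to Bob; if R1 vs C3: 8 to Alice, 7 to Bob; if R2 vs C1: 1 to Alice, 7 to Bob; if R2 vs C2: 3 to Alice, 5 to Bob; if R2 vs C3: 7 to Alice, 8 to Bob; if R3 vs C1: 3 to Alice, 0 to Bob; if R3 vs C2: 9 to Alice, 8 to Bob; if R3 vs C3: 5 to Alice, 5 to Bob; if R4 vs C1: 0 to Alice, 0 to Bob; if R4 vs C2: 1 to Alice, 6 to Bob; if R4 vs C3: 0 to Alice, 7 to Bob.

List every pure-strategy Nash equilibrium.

(R1, C1) and (R3, C2)

A profile is a Nash equilibrium when each player is best-responding to the other.
Alice's best responses — vs C1: R1 (payoff 6); vs C2: R3 (payoff 9); vs C3: R1 (payoff 8).
Bob's best responses — vs R1: C1 (payoff 9); vs R2: C3 (payoff 8); vs R3: C2 (payoff 8); vs R4: C3 (payoff 7).
Mutual best responses occur at (R1, C1) and (R3, C2); at each, neither player gains by switching.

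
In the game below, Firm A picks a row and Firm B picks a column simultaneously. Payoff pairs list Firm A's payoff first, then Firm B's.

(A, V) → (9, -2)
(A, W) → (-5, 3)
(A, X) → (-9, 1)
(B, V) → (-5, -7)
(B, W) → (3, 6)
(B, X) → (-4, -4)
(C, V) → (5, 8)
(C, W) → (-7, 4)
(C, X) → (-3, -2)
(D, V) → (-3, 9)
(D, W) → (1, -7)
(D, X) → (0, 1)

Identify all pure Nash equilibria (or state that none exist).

A profile is a Nash equilibrium when each player is best-responding to the other.
Firm A's best responses — vs V: A (payoff 9); vs W: B (payoff 3); vs X: D (payoff 0).
Firm B's best responses — vs A: W (payoff 3); vs B: W (payoff 6); vs C: V (payoff 8); vs D: V (payoff 9).
The only mutual best response is (B, W); neither player gains by switching there.

(B, W)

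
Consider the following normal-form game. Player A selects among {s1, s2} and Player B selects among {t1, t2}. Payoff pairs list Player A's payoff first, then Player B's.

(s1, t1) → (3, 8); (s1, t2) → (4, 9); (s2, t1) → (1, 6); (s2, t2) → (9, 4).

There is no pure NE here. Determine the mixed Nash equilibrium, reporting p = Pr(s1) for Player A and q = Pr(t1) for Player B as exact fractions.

Each player's mixing probability is pinned down by making the *other* player indifferent.
Player B indifferent between t1 and t2: p·8 + (1−p)·6 = p·9 + (1−p)·4 ⟹ 6 + 2p = 4 + 5p ⟹ p = 2/3.
Player A indifferent between s1 and s2: q·3 + (1−q)·4 = q·1 + (1−q)·9 ⟹ 4 + (-1)q = 9 + (-8)q ⟹ q = 5/7.

p = 2/3, q = 5/7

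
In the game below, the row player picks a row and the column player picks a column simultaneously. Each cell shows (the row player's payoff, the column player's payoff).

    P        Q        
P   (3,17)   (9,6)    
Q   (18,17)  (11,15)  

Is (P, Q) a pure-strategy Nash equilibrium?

Holding the column player at Q: the row player gets 9 from P but could get 11 by switching to Q. The row player has a profitable deviation.

No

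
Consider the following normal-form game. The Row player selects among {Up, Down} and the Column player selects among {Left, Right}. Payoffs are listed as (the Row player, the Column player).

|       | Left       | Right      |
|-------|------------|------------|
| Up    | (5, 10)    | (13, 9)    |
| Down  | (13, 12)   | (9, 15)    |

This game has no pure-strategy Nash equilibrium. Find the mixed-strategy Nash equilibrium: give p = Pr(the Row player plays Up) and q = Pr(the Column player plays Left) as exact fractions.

p = 3/4, q = 1/3

Each player's mixing probability is pinned down by making the *other* player indifferent.
The Column player indifferent between Left and Right: p·10 + (1−p)·12 = p·9 + (1−p)·15 ⟹ 12 + (-2)p = 15 + (-6)p ⟹ p = 3/4.
The Row player indifferent between Up and Down: q·5 + (1−q)·13 = q·13 + (1−q)·9 ⟹ 13 + (-8)q = 9 + 4q ⟹ q = 1/3.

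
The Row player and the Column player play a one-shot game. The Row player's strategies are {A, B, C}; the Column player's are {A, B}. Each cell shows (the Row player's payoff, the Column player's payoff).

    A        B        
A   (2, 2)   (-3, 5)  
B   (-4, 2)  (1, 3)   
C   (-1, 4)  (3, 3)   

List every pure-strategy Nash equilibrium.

There is no pure-strategy Nash equilibrium

A profile is a Nash equilibrium when each player is best-responding to the other.
The Row player's best responses — vs A: A (payoff 2); vs B: C (payoff 3).
The Column player's best responses — vs A: B (payoff 5); vs B: B (payoff 3); vs C: A (payoff 4).
No cell has both players best-responding. For instance, the Row player's best reply to A is A, but against A the Column player prefers B over A.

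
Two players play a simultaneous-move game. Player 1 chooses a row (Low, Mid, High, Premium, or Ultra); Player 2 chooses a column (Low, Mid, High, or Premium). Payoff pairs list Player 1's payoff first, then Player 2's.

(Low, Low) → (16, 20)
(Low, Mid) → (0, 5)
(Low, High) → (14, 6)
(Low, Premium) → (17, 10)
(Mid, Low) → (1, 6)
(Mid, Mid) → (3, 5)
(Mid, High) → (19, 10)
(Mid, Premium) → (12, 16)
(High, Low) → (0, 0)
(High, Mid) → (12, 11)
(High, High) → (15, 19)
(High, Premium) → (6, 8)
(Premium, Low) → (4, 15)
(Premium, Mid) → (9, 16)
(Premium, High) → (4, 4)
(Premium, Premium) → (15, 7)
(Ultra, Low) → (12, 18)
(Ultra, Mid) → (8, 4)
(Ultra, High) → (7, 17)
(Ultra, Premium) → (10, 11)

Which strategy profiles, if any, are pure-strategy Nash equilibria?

Find each player's best response to every opponent strategy; NE are the intersections.
Player 1's best responses — vs Low: Low (payoff 16); vs Mid: High (payoff 12); vs High: Mid (payoff 19); vs Premium: Low (payoff 17).
Player 2's best responses — vs Low: Low (payoff 20); vs Mid: Premium (payoff 16); vs High: High (payoff 19); vs Premium: Mid (payoff 16); vs Ultra: Low (payoff 18).
The only mutual best response is (Low, Low); neither player gains by switching there.

(Low, Low)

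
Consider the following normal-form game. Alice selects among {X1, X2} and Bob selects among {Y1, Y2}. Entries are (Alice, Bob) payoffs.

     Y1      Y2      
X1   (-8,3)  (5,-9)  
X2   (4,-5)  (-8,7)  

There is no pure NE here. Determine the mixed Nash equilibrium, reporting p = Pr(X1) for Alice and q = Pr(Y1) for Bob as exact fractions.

Each player's mixing probability is pinned down by making the *other* player indifferent.
Bob indifferent between Y1 and Y2: p·3 + (1−p)·(-5) = p·(-9) + (1−p)·7 ⟹ (-5) + 8p = 7 + (-16)p ⟹ p = 1/2.
Alice indifferent between X1 and X2: q·(-8) + (1−q)·5 = q·4 + (1−q)·(-8) ⟹ 5 + (-13)q = (-8) + 12q ⟹ q = 13/25.

p = 1/2, q = 13/25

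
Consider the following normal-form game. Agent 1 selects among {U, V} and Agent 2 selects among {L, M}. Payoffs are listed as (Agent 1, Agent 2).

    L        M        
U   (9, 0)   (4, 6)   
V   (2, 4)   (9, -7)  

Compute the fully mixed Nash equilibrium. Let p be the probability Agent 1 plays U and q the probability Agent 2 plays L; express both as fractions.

In a mixed NE each player is indifferent between their pure strategies, so the opponent's mix sets the indifference.
Agent 2 indifferent between L and M: p·0 + (1−p)·4 = p·6 + (1−p)·(-7) ⟹ 4 + (-4)p = (-7) + 13p ⟹ p = 11/17.
Agent 1 indifferent between U and V: q·9 + (1−q)·4 = q·2 + (1−q)·9 ⟹ 4 + 5q = 9 + (-7)q ⟹ q = 5/12.

p = 11/17, q = 5/12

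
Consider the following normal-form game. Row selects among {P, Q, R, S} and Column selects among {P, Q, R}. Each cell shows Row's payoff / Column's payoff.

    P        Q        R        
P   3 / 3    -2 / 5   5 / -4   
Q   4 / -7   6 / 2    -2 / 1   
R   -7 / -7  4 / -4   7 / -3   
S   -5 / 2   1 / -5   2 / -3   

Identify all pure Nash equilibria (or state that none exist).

A profile is a Nash equilibrium when each player is best-responding to the other.
Row's best responses — vs P: Q (payoff 4); vs Q: Q (payoff 6); vs R: R (payoff 7).
Column's best responses — vs P: Q (payoff 5); vs Q: Q (payoff 2); vs R: R (payoff -3); vs S: P (payoff 2).
Mutual best responses occur at (Q, Q) and (R, R); at each, neither player gains by switching.

(Q, Q) and (R, R)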